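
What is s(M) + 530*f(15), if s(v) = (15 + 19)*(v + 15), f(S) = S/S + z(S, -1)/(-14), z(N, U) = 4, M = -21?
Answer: 1222/7 ≈ 174.57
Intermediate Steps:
f(S) = 5/7 (f(S) = S/S + 4/(-14) = 1 + 4*(-1/14) = 1 - 2/7 = 5/7)
s(v) = 510 + 34*v (s(v) = 34*(15 + v) = 510 + 34*v)
s(M) + 530*f(15) = (510 + 34*(-21)) + 530*(5/7) = (510 - 714) + 2650/7 = -204 + 2650/7 = 1222/7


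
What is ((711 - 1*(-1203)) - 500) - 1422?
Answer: -8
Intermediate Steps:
((711 - 1*(-1203)) - 500) - 1422 = ((711 + 1203) - 500) - 1422 = (1914 - 500) - 1422 = 1414 - 1422 = -8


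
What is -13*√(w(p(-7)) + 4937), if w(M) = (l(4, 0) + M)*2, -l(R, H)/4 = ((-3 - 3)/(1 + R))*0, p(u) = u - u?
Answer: -13*√4937 ≈ -913.43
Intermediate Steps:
p(u) = 0
l(R, H) = 0 (l(R, H) = -4*(-3 - 3)/(1 + R)*0 = -4*(-6/(1 + R))*0 = -4*0 = 0)
w(M) = 2*M (w(M) = (0 + M)*2 = M*2 = 2*M)
-13*√(w(p(-7)) + 4937) = -13*√(2*0 + 4937) = -13*√(0 + 4937) = -13*√4937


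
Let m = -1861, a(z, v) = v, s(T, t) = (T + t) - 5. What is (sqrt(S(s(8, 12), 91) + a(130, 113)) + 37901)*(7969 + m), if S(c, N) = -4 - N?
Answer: 231499308 + 18324*sqrt(2) ≈ 2.3153e+8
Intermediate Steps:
s(T, t) = -5 + T + t
(sqrt(S(s(8, 12), 91) + a(130, 113)) + 37901)*(7969 + m) = (sqrt((-4 - 1*91) + 113) + 37901)*(7969 - 1861) = (sqrt((-4 - 91) + 113) + 37901)*6108 = (sqrt(-95 + 113) + 37901)*6108 = (sqrt(18) + 37901)*6108 = (3*sqrt(2) + 37901)*6108 = (37901 + 3*sqrt(2))*6108 = 231499308 + 18324*sqrt(2)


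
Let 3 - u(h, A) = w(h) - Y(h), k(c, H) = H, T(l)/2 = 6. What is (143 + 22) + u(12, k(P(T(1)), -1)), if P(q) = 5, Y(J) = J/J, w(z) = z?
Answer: 157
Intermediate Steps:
T(l) = 12 (T(l) = 2*6 = 12)
Y(J) = 1
u(h, A) = 4 - h (u(h, A) = 3 - (h - 1*1) = 3 - (h - 1) = 3 - (-1 + h) = 3 + (1 - h) = 4 - h)
(143 + 22) + u(12, k(P(T(1)), -1)) = (143 + 22) + (4 - 1*12) = 165 + (4 - 12) = 165 - 8 = 157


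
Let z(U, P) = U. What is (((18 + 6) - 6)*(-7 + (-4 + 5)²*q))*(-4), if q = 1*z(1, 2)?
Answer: 432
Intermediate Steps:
q = 1 (q = 1*1 = 1)
(((18 + 6) - 6)*(-7 + (-4 + 5)²*q))*(-4) = (((18 + 6) - 6)*(-7 + (-4 + 5)²*1))*(-4) = ((24 - 6)*(-7 + 1²*1))*(-4) = (18*(-7 + 1*1))*(-4) = (18*(-7 + 1))*(-4) = (18*(-6))*(-4) = -108*(-4) = 432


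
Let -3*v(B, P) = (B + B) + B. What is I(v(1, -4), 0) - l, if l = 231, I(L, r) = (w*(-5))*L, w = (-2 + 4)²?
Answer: -211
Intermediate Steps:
v(B, P) = -B (v(B, P) = -((B + B) + B)/3 = -(2*B + B)/3 = -B)
w = 4 (w = 2² = 4)
I(L, r) = -20*L (I(L, r) = (4*(-5))*L = -20*L)
I(v(1, -4), 0) - l = -(-20) - 1*231 = -20*(-1) - 231 = 20 - 231 = -211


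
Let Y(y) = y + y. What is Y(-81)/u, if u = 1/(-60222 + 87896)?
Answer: -4483188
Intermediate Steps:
u = 1/27674 ≈ 3.6135e-5
Y(y) = 2*y
Y(-81)/u = (2*(-81))/(1/27674) = -162*27674 = -4483188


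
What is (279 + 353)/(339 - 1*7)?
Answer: 158/83 ≈ 1.9036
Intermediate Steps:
(279 + 353)/(339 - 1*7) = 632/(339 - 7) = 632/332 = 632*(1/332) = 158/83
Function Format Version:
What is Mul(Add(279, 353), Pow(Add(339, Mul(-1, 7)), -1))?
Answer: Rational(158, 83) ≈ 1.9036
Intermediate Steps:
Mul(Add(279, 353), Pow(Add(339, Mul(-1, 7)), -1)) = Mul(632, Pow(Add(339, -7), -1)) = Mul(632, Pow(332, -1)) = Mul(632, Rational(1, 332)) = Rational(158, 83)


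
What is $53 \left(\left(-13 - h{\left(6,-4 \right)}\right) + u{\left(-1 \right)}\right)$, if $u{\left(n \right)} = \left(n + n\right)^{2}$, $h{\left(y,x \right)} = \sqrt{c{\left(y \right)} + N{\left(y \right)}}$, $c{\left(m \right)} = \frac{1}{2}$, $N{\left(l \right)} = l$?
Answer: $-477 - \frac{53 \sqrt{26}}{2} \approx -612.12$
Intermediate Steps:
$c{\left(m \right)} = \frac{1}{2}$
$h{\left(y,x \right)} = \sqrt{\frac{1}{2} + y}$
$u{\left(n \right)} = 4 n^{2}$ ($u{\left(n \right)} = \left(2 n\right)^{2} = 4 n^{2}$)
$53 \left(\left(-13 - h{\left(6,-4 \right)}\right) + u{\left(-1 \right)}\right) = 53 \left(\left(-13 - \frac{\sqrt{2 + 4 \cdot 6}}{2}\right) + 4 \left(-1\right)^{2}\right) = 53 \left(\left(-13 - \frac{\sqrt{2 + 24}}{2}\right) + 4 \cdot 1\right) = 53 \left(\left(-13 - \frac{\sqrt{26}}{2}\right) + 4\right) = 53 \left(-9 - \frac{\sqrt{26}}{2}\right) = -477 - \frac{53 \sqrt{26}}{2}$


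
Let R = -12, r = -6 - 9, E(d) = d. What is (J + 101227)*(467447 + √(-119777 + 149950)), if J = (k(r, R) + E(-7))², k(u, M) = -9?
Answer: 47437923901 + 101483*√30173 ≈ 4.7456e+10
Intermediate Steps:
r = -15
J = 256 (J = (-9 - 7)² = (-16)² = 256)
(J + 101227)*(467447 + √(-119777 + 149950)) = (256 + 101227)*(467447 + √(-119777 + 149950)) = 101483*(467447 + √30173) = 47437923901 + 101483*√30173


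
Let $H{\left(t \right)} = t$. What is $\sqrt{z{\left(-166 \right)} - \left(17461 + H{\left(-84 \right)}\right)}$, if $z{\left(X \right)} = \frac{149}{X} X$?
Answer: $2 i \sqrt{4307} \approx 131.26 i$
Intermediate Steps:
$z{\left(X \right)} = 149$
$\sqrt{z{\left(-166 \right)} - \left(17461 + H{\left(-84 \right)}\right)} = \sqrt{149 - 17377} = \sqrt{-17228} = 2 i \sqrt{4307}$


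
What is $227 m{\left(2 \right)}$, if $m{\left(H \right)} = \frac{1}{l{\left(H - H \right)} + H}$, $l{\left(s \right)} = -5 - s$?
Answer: $- \frac{227}{3} \approx -75.667$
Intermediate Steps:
$m{\left(H \right)} = \frac{1}{-5 + H}$ ($m{\left(H \right)} = \frac{1}{\left(-5 - \left(H - H\right)\right) + H} = \frac{1}{\left(-5 - 0\right) + H} = \frac{1}{\left(-5 + 0\right) + H} = \frac{1}{-5 + H}$)
$227 m{\left(2 \right)} = \frac{227}{-5 + 2} = \frac{227}{-3} = 227 \left(- \frac{1}{3}\right) = - \frac{227}{3}$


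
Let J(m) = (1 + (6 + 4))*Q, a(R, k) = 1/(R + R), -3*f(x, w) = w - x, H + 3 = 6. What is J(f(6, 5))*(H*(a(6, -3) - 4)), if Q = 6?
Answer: -1551/2 ≈ -775.50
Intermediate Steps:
H = 3 (H = -3 + 6 = 3)
f(x, w) = -w/3 + x/3 (f(x, w) = -(w - x)/3 = -w/3 + x/3)
a(R, k) = 1/(2*R)
J(m) = 66 (J(m) = (1 + (6 + 4))*6 = (1 + 10)*6 = 11*6 = 66)
J(f(6, 5))*(H*(a(6, -3) - 4)) = 66*(3*((½)/6 - 4)) = 66*(3*((½)*(⅙) - 4)) = 66*(3*(1/12 - 4)) = 66*(3*(-47/12)) = 66*(-47/4) = -1551/2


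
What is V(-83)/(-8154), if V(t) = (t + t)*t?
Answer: -6889/4077 ≈ -1.6897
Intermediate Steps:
V(t) = 2*t**2 (V(t) = (2*t)*t = 2*t**2)
V(-83)/(-8154) = (2*(-83)**2)/(-8154) = (2*6889)*(-1/8154) = 13778*(-1/8154) = -6889/4077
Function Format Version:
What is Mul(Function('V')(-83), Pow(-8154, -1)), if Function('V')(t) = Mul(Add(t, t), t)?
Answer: Rational(-6889, 4077) ≈ -1.6897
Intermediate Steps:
Function('V')(t) = Mul(2, Pow(t, 2)) (Function('V')(t) = Mul(Mul(2, t), t) = Mul(2, Pow(t, 2)))
Mul(Function('V')(-83), Pow(-8154, -1)) = Mul(Mul(2, Pow(-83, 2)), Pow(-8154, -1)) = Mul(Mul(2, 6889), Rational(-1, 8154)) = Mul(13778, Rational(-1, 8154)) = Rational(-6889, 4077)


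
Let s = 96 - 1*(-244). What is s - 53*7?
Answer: -31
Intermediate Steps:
s = 340 (s = 96 + 244 = 340)
s - 53*7 = 340 - 53*7 = 340 - 371 = -31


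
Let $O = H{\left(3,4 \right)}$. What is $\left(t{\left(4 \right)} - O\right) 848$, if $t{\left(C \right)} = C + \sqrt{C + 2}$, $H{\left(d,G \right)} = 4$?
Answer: $848 \sqrt{6} \approx 2077.2$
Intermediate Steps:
$O = 4$
$t{\left(C \right)} = C + \sqrt{2 + C}$
$\left(t{\left(4 \right)} - O\right) 848 = \left(\left(4 + \sqrt{2 + 4}\right) - 4\right) 848 = \left(\left(4 + \sqrt{6}\right) - 4\right) 848 = \sqrt{6} \cdot 848 = 848 \sqrt{6}$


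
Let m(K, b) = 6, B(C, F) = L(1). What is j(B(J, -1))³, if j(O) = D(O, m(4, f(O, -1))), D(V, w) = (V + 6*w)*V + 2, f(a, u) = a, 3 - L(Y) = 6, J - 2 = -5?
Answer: -912673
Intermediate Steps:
J = -3 (J = 2 - 5 = -3)
L(Y) = -3 (L(Y) = 3 - 1*6 = 3 - 6 = -3)
B(C, F) = -3
D(V, w) = 2 + V*(V + 6*w) (D(V, w) = V*(V + 6*w) + 2 = 2 + V*(V + 6*w))
j(O) = 2 + O² + 36*O (j(O) = 2 + O² + 6*O*6 = 2 + O² + 36*O)
j(B(J, -1))³ = (2 + (-3)² + 36*(-3))³ = (2 + 9 - 108)³ = (-97)³ = -912673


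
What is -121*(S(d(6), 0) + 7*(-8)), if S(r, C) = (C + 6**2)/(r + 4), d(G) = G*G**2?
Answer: 33781/5 ≈ 6756.2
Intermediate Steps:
d(G) = G**3
S(r, C) = (36 + C)/(4 + r) (S(r, C) = (C + 36)/(4 + r) = (36 + C)/(4 + r))
-121*(S(d(6), 0) + 7*(-8)) = -121*((36 + 0)/(4 + 6**3) + 7*(-8)) = -121*(36/(4 + 216) - 56) = -121*(36/220 - 56) = -121*((1/220)*36 - 56) = -121*(9/55 - 56) = -121*(-3071/55) = 33781/5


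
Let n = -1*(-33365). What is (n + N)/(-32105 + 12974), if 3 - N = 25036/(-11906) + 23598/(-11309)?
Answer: -2246698457492/1287946307487 ≈ -1.7444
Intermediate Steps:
N = 484012387/67322477 (N = 3 - (25036/(-11906) + 23598/(-11309)) = 3 - (25036*(-1/11906) + 23598*(-1/11309)) = 3 - (-12518/5953 - 23598/11309) = 3 - 1*(-282044956/67322477) = 3 + 282044956/67322477 = 484012387/67322477 ≈ 7.1895)
n = 33365
(n + N)/(-32105 + 12974) = (33365 + 484012387/67322477)/(-32105 + 12974) = (2246698457492/67322477)/(-19131) = (2246698457492/67322477)*(-1/19131) = -2246698457492/1287946307487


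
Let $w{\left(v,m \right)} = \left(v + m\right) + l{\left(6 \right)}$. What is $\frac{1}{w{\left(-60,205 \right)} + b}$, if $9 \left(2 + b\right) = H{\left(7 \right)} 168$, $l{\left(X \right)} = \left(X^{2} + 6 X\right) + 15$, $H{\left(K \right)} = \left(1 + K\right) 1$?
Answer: $\frac{3}{1138} \approx 0.0026362$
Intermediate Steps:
$H{\left(K \right)} = 1 + K$
$l{\left(X \right)} = 15 + X^{2} + 6 X$
$w{\left(v,m \right)} = 87 + m + v$ ($w{\left(v,m \right)} = \left(v + m\right) + \left(15 + 6^{2} + 6 \cdot 6\right) = \left(m + v\right) + \left(15 + 36 + 36\right) = \left(m + v\right) + 87 = 87 + m + v$)
$b = \frac{442}{3}$ ($b = -2 + \frac{\left(1 + 7\right) 168}{9} = -2 + \frac{8 \cdot 168}{9} = -2 + \frac{1}{9} \cdot 1344 = -2 + \frac{448}{3} = \frac{442}{3} \approx 147.33$)
$\frac{1}{w{\left(-60,205 \right)} + b} = \frac{1}{\left(87 + 205 - 60\right) + \frac{442}{3}} = \frac{1}{232 + \frac{442}{3}} = \frac{1}{\frac{1138}{3}} = \frac{3}{1138}$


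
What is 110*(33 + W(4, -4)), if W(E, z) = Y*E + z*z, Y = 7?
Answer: 8470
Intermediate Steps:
W(E, z) = z**2 + 7*E (W(E, z) = 7*E + z*z = 7*E + z**2 = z**2 + 7*E)
110*(33 + W(4, -4)) = 110*(33 + ((-4)**2 + 7*4)) = 110*(33 + (16 + 28)) = 110*(33 + 44) = 110*77 = 8470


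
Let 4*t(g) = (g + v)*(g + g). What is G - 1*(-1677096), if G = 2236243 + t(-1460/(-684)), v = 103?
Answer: 114433226684/29241 ≈ 3.9135e+6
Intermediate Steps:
t(g) = g*(103 + g)/2 (t(g) = ((g + 103)*(g + g))/4 = ((103 + g)*(2*g))/4 = (2*g*(103 + g))/4 = g*(103 + g)/2)
G = 65393262548/29241 (G = 2236243 + (-1460/(-684))*(103 - 1460/(-684))/2 = 2236243 + (-1460*(-1/684))*(103 - 1460*(-1/684))/2 = 2236243 + (½)*(365/171)*(103 + 365/171) = 2236243 + (½)*(365/171)*(17978/171) = 2236243 + 3280985/29241 = 65393262548/29241 ≈ 2.2364e+6)
G - 1*(-1677096) = 65393262548/29241 - 1*(-1677096) = 65393262548/29241 + 1677096 = 114433226684/29241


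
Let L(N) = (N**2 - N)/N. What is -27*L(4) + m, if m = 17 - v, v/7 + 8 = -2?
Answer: 6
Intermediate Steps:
v = -70 (v = -56 + 7*(-2) = -56 - 14 = -70)
m = 87 (m = 17 - 1*(-70) = 17 + 70 = 87)
L(N) = (N**2 - N)/N
-27*L(4) + m = -27*(-1 + 4) + 87 = -27*3 + 87 = -81 + 87 = 6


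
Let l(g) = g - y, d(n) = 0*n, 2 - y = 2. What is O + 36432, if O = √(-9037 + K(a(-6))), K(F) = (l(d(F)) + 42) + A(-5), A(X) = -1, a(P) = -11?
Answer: 36432 + 2*I*√2249 ≈ 36432.0 + 94.847*I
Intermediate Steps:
y = 0 (y = 2 - 1*2 = 2 - 2 = 0)
d(n) = 0
l(g) = g (l(g) = g - 1*0 = g + 0 = g)
K(F) = 41 (K(F) = (0 + 42) - 1 = 42 - 1 = 41)
O = 2*I*√2249 (O = √(-9037 + 41) = √(-8996) = 2*I*√2249 ≈ 94.847*I)
O + 36432 = 2*I*√2249 + 36432 = 36432 + 2*I*√2249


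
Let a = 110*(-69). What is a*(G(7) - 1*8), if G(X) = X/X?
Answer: 53130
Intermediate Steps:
G(X) = 1
a = -7590
a*(G(7) - 1*8) = -7590*(1 - 1*8) = -7590*(1 - 8) = -7590*(-7) = 53130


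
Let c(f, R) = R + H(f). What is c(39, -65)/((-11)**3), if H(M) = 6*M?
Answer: -169/1331 ≈ -0.12697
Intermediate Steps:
c(f, R) = R + 6*f
c(39, -65)/((-11)**3) = (-65 + 6*39)/((-11)**3) = (-65 + 234)/(-1331) = 169*(-1/1331) = -169/1331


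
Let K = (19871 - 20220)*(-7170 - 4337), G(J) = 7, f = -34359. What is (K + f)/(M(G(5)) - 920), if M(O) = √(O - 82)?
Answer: -732611456/169295 - 3981584*I*√3/169295 ≈ -4327.4 - 40.735*I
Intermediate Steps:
M(O) = √(-82 + O)
K = 4015943 (K = -349*(-11507) = 4015943)
(K + f)/(M(G(5)) - 920) = (4015943 - 34359)/(√(-82 + 7) - 920) = 3981584/(√(-75) - 920) = 3981584/(5*I*√3 - 920) = 3981584/(-920 + 5*I*√3)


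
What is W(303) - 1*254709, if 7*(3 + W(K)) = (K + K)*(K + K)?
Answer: -1415748/7 ≈ -2.0225e+5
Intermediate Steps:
W(K) = -3 + 4*K²/7 (W(K) = -3 + ((K + K)*(K + K))/7 = -3 + ((2*K)*(2*K))/7 = -3 + (4*K²)/7 = -3 + 4*K²/7)
W(303) - 1*254709 = (-3 + (4/7)*303²) - 1*254709 = (-3 + (4/7)*91809) - 254709 = (-3 + 367236/7) - 254709 = 367215/7 - 254709 = -1415748/7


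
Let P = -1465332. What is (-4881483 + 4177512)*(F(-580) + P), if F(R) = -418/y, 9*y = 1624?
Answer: 837620925667515/812 ≈ 1.0316e+12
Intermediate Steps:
y = 1624/9 (y = (1/9)*1624 = 1624/9 ≈ 180.44)
F(R) = -1881/812 (F(R) = -418/1624/9 = -418*9/1624 = -1881/812)
(-4881483 + 4177512)*(F(-580) + P) = (-4881483 + 4177512)*(-1881/812 - 1465332) = -703971*(-1189851465/812) = 837620925667515/812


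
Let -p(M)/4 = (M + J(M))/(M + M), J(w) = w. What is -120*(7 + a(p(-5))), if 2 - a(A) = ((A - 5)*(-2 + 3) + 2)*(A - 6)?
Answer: 7320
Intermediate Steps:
p(M) = -4 (p(M) = -4*(M + M)/(M + M) = -4*2*M/(2*M) = -4*2*M*1/(2*M) = -4*1 = -4)
a(A) = 2 - (-6 + A)*(-3 + A) (a(A) = 2 - ((A - 5)*(-2 + 3) + 2)*(A - 6) = 2 - ((-5 + A)*1 + 2)*(-6 + A) = 2 - ((-5 + A) + 2)*(-6 + A) = 2 - (-3 + A)*(-6 + A) = 2 - (-6 + A)*(-3 + A))
-120*(7 + a(p(-5))) = -120*(7 + (-16 - 1*(-4)**2 + 9*(-4))) = -120*(7 + (-16 - 1*16 - 36)) = -120*(7 + (-16 - 16 - 36)) = -120*(7 - 68) = -120*(-61) = 7320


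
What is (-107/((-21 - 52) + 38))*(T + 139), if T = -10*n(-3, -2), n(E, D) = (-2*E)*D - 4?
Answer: 31993/35 ≈ 914.09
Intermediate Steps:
n(E, D) = -4 - 2*D*E (n(E, D) = -2*D*E - 4 = -4 - 2*D*E)
T = 160 (T = -10*(-4 - 2*(-2)*(-3)) = -10*(-4 - 12) = -10*(-16) = 160)
(-107/((-21 - 52) + 38))*(T + 139) = (-107/((-21 - 52) + 38))*(160 + 139) = -107/(-73 + 38)*299 = -107/(-35)*299 = -107*(-1/35)*299 = (107/35)*299 = 31993/35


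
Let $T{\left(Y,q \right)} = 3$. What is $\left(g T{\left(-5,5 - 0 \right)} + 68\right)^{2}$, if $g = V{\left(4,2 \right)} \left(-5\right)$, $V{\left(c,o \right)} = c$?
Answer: $64$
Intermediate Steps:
$g = -20$ ($g = 4 \left(-5\right) = -20$)
$\left(g T{\left(-5,5 - 0 \right)} + 68\right)^{2} = \left(\left(-20\right) 3 + 68\right)^{2} = \left(-60 + 68\right)^{2} = 8^{2} = 64$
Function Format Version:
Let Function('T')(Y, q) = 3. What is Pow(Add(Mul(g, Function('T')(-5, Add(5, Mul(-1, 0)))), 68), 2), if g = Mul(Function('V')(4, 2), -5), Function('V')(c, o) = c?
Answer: 64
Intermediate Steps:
g = -20 (g = Mul(4, -5) = -20)
Pow(Add(Mul(g, Function('T')(-5, Add(5, Mul(-1, 0)))), 68), 2) = Pow(Add(Mul(-20, 3), 68), 2) = Pow(Add(-60, 68), 2) = Pow(8, 2) = 64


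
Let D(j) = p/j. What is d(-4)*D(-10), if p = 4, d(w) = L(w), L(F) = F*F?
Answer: -32/5 ≈ -6.4000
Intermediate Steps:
L(F) = F**2
d(w) = w**2
D(j) = 4/j
d(-4)*D(-10) = (-4)**2*(4/(-10)) = 16*(4*(-1/10)) = 16*(-2/5) = -32/5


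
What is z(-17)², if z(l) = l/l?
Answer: 1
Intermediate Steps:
z(l) = 1
z(-17)² = 1² = 1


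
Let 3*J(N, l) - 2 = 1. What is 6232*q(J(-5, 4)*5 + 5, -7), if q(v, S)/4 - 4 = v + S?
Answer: 174496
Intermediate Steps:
J(N, l) = 1 (J(N, l) = 2/3 + (1/3)*1 = 2/3 + 1/3 = 1)
q(v, S) = 16 + 4*S + 4*v (q(v, S) = 16 + 4*(v + S) = 16 + 4*(S + v) = 16 + (4*S + 4*v) = 16 + 4*S + 4*v)
6232*q(J(-5, 4)*5 + 5, -7) = 6232*(16 + 4*(-7) + 4*(1*5 + 5)) = 6232*(16 - 28 + 4*(5 + 5)) = 6232*(16 - 28 + 4*10) = 6232*(16 - 28 + 40) = 6232*28 = 174496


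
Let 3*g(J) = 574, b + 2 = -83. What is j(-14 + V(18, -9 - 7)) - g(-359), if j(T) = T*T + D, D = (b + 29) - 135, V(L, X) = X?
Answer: 1553/3 ≈ 517.67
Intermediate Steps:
b = -85 (b = -2 - 83 = -85)
g(J) = 574/3 (g(J) = (⅓)*574 = 574/3)
D = -191 (D = (-85 + 29) - 135 = -56 - 135 = -191)
j(T) = -191 + T² (j(T) = T*T - 191 = T² - 191 = -191 + T²)
j(-14 + V(18, -9 - 7)) - g(-359) = (-191 + (-14 + (-9 - 7))²) - 1*574/3 = (-191 + (-14 - 16)²) - 574/3 = (-191 + (-30)²) - 574/3 = (-191 + 900) - 574/3 = 709 - 574/3 = 1553/3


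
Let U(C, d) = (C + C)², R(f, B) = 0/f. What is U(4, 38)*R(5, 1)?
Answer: 0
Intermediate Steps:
R(f, B) = 0
U(C, d) = 4*C² (U(C, d) = (2*C)² = 4*C²)
U(4, 38)*R(5, 1) = (4*4²)*0 = (4*16)*0 = 64*0 = 0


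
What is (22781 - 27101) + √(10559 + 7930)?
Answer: -4320 + √18489 ≈ -4184.0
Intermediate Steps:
(22781 - 27101) + √(10559 + 7930) = -4320 + √18489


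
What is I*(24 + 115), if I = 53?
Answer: 7367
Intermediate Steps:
I*(24 + 115) = 53*(24 + 115) = 53*139 = 7367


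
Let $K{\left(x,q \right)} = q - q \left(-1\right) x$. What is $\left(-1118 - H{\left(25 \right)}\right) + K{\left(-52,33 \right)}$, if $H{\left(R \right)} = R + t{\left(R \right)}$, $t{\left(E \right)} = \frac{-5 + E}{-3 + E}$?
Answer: $- \frac{31096}{11} \approx -2826.9$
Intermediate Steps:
$t{\left(E \right)} = \frac{-5 + E}{-3 + E}$
$H{\left(R \right)} = R + \frac{-5 + R}{-3 + R}$
$K{\left(x,q \right)} = q + q x$ ($K{\left(x,q \right)} = q - - q x = q + q x$)
$\left(-1118 - H{\left(25 \right)}\right) + K{\left(-52,33 \right)} = \left(-1118 - \frac{-5 + 25 + 25 \left(-3 + 25\right)}{-3 + 25}\right) + 33 \left(1 - 52\right) = \left(-1118 - \frac{-5 + 25 + 25 \cdot 22}{22}\right) + 33 \left(-51\right) = \left(-1118 - \frac{-5 + 25 + 550}{22}\right) - 1683 = \left(-1118 - \frac{1}{22} \cdot 570\right) - 1683 = \left(-1118 - \frac{285}{11}\right) - 1683 = - \frac{12583}{11} - 1683 = - \frac{31096}{11}$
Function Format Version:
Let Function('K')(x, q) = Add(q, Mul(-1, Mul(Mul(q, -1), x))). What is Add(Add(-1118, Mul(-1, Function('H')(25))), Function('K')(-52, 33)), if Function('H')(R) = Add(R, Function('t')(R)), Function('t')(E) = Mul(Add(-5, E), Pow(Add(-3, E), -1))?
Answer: Rational(-31096, 11) ≈ -2826.9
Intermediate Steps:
Function('t')(E) = Mul(Pow(Add(-3, E), -1), Add(-5, E))
Function('H')(R) = Add(R, Mul(Pow(Add(-3, R), -1), Add(-5, R)))
Function('K')(x, q) = Add(q, Mul(q, x)) (Function('K')(x, q) = Add(q, Mul(-1, Mul(Mul(-1, q), x))) = Add(q, Mul(-1, Mul(-1, q, x))) = Add(q, Mul(q, x)))
Add(Add(-1118, Mul(-1, Function('H')(25))), Function('K')(-52, 33)) = Add(Add(-1118, Mul(-1, Mul(Pow(Add(-3, 25), -1), Add(-5, 25, Mul(25, Add(-3, 25)))))), Mul(33, Add(1, -52))) = Add(Add(-1118, Mul(-1, Mul(Pow(22, -1), Add(-5, 25, Mul(25, 22))))), Mul(33, -51)) = Add(Add(-1118, Mul(-1, Mul(Rational(1, 22), Add(-5, 25, 550)))), -1683) = Add(Add(-1118, Mul(-1, Mul(Rational(1, 22), 570))), -1683) = Add(Add(-1118, Mul(-1, Rational(285, 11))), -1683) = Add(Add(-1118, Rational(-285, 11)), -1683) = Add(Rational(-12583, 11), -1683) = Rational(-31096, 11)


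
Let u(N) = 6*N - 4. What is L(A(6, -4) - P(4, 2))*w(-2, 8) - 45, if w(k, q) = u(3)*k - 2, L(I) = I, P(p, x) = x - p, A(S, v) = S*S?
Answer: -1185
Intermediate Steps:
u(N) = -4 + 6*N
A(S, v) = S²
w(k, q) = -2 + 14*k (w(k, q) = (-4 + 6*3)*k - 2 = (-4 + 18)*k - 2 = 14*k - 2 = -2 + 14*k)
L(A(6, -4) - P(4, 2))*w(-2, 8) - 45 = (6² - (2 - 1*4))*(-2 + 14*(-2)) - 45 = (36 - (2 - 4))*(-2 - 28) - 45 = (36 - 1*(-2))*(-30) - 45 = (36 + 2)*(-30) - 45 = 38*(-30) - 45 = -1140 - 45 = -1185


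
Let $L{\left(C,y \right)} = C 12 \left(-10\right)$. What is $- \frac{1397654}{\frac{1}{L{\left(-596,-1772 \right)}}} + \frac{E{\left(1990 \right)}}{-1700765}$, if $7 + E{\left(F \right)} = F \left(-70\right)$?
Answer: $- \frac{170008833499631893}{1700765} \approx -9.996 \cdot 10^{10}$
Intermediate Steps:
$L{\left(C,y \right)} = - 120 C$ ($L{\left(C,y \right)} = 12 C \left(-10\right) = - 120 C$)
$E{\left(F \right)} = -7 - 70 F$ ($E{\left(F \right)} = -7 + F \left(-70\right) = -7 - 70 F$)
$- \frac{1397654}{\frac{1}{L{\left(-596,-1772 \right)}}} + \frac{E{\left(1990 \right)}}{-1700765} = - \frac{1397654}{\frac{1}{\left(-120\right) \left(-596\right)}} + \frac{-7 - 139300}{-1700765} = - \frac{1397654}{\frac{1}{71520}} + \left(-7 - 139300\right) \left(- \frac{1}{1700765}\right) = - 1397654 \frac{1}{\frac{1}{71520}} - - \frac{139307}{1700765} = \left(-1397654\right) 71520 + \frac{139307}{1700765} = -99960214080 + \frac{139307}{1700765} = - \frac{170008833499631893}{1700765}$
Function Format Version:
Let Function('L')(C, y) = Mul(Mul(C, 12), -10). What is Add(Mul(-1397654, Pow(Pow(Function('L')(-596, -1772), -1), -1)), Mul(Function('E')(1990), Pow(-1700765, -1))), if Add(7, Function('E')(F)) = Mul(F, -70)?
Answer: Rational(-170008833499631893, 1700765) ≈ -9.9960e+10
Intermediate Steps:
Function('L')(C, y) = Mul(-120, C) (Function('L')(C, y) = Mul(Mul(12, C), -10) = Mul(-120, C))
Function('E')(F) = Add(-7, Mul(-70, F)) (Function('E')(F) = Add(-7, Mul(F, -70)) = Add(-7, Mul(-70, F)))
Add(Mul(-1397654, Pow(Pow(Function('L')(-596, -1772), -1), -1)), Mul(Function('E')(1990), Pow(-1700765, -1))) = Add(Mul(-1397654, Pow(Pow(Mul(-120, -596), -1), -1)), Mul(Add(-7, Mul(-70, 1990)), Pow(-1700765, -1))) = Add(Mul(-1397654, Pow(Pow(71520, -1), -1)), Mul(Add(-7, -139300), Rational(-1, 1700765))) = Add(Mul(-1397654, Pow(Rational(1, 71520), -1)), Mul(-139307, Rational(-1, 1700765))) = Add(Mul(-1397654, 71520), Rational(139307, 1700765)) = Add(-99960214080, Rational(139307, 1700765)) = Rational(-170008833499631893, 1700765)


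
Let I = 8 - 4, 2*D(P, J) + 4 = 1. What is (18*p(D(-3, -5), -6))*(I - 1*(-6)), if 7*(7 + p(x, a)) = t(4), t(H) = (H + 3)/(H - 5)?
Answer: -1440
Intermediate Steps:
t(H) = (3 + H)/(-5 + H)
D(P, J) = -3/2 (D(P, J) = -2 + (½)*1 = -2 + ½ = -3/2)
p(x, a) = -8 (p(x, a) = -7 + ((3 + 4)/(-5 + 4))/7 = -7 + (7/(-1))/7 = -7 + (-1*7)/7 = -7 + (⅐)*(-7) = -7 - 1 = -8)
I = 4
(18*p(D(-3, -5), -6))*(I - 1*(-6)) = (18*(-8))*(4 - 1*(-6)) = -144*(4 + 6) = -144*10 = -1440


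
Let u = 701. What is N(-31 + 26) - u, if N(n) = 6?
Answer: -695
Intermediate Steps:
N(-31 + 26) - u = 6 - 1*701 = 6 - 701 = -695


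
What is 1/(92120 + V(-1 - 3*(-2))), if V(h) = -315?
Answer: 1/91805 ≈ 1.0893e-5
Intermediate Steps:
1/(92120 + V(-1 - 3*(-2))) = 1/(92120 - 315) = 1/91805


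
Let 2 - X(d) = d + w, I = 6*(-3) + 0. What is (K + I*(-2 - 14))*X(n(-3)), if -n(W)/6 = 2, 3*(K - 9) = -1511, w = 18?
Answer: 2480/3 ≈ 826.67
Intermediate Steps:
K = -1484/3 (K = 9 + (⅓)*(-1511) = 9 - 1511/3 = -1484/3 ≈ -494.67)
I = -18 (I = -18 + 0 = -18)
n(W) = -12 (n(W) = -6*2 = -12)
X(d) = -16 - d (X(d) = 2 - (d + 18) = 2 - (18 + d) = 2 + (-18 - d) = -16 - d)
(K + I*(-2 - 14))*X(n(-3)) = (-1484/3 - 18*(-2 - 14))*(-16 - 1*(-12)) = (-1484/3 - 18*(-16))*(-16 + 12) = (-1484/3 + 288)*(-4) = -620/3*(-4) = 2480/3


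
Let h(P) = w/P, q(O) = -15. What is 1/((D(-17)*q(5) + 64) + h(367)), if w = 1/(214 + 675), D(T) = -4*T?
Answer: -326263/311907427 ≈ -0.0010460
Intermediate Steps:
w = 1/889 ≈ 0.0011249
h(P) = 1/(889*P)
1/((D(-17)*q(5) + 64) + h(367)) = 1/((-4*(-17)*(-15) + 64) + (1/889)/367) = 1/((68*(-15) + 64) + (1/889)*(1/367)) = 1/((-1020 + 64) + 1/326263) = 1/(-956 + 1/326263) = 1/(-311907427/326263) = -326263/311907427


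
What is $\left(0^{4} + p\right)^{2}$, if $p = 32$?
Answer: $1024$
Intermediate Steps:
$\left(0^{4} + p\right)^{2} = \left(0^{4} + 32\right)^{2} = \left(0 + 32\right)^{2} = 32^{2} = 1024$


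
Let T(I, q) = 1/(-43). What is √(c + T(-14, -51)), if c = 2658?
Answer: √4914599/43 ≈ 51.556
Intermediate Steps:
T(I, q) = -1/43
√(c + T(-14, -51)) = √(2658 - 1/43) = √(114293/43) = √4914599/43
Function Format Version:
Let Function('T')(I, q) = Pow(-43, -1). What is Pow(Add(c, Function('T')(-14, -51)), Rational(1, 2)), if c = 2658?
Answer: Mul(Rational(1, 43), Pow(4914599, Rational(1, 2))) ≈ 51.556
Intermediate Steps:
Function('T')(I, q) = Rational(-1, 43)
Pow(Add(c, Function('T')(-14, -51)), Rational(1, 2)) = Pow(Add(2658, Rational(-1, 43)), Rational(1, 2)) = Pow(Rational(114293, 43), Rational(1, 2)) = Mul(Rational(1, 43), Pow(4914599, Rational(1, 2)))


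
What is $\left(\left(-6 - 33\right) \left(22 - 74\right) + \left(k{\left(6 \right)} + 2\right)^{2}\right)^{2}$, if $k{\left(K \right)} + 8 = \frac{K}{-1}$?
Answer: $4717584$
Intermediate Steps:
$k{\left(K \right)} = -8 - K$ ($k{\left(K \right)} = -8 + \frac{K}{-1} = -8 + K \left(-1\right) = -8 - K$)
$\left(\left(-6 - 33\right) \left(22 - 74\right) + \left(k{\left(6 \right)} + 2\right)^{2}\right)^{2} = \left(\left(-6 - 33\right) \left(22 - 74\right) + \left(\left(-8 - 6\right) + 2\right)^{2}\right)^{2} = \left(\left(-39\right) \left(-52\right) + \left(\left(-8 - 6\right) + 2\right)^{2}\right)^{2} = \left(2028 + \left(-14 + 2\right)^{2}\right)^{2} = \left(2028 + \left(-12\right)^{2}\right)^{2} = \left(2028 + 144\right)^{2} = 2172^{2} = 4717584$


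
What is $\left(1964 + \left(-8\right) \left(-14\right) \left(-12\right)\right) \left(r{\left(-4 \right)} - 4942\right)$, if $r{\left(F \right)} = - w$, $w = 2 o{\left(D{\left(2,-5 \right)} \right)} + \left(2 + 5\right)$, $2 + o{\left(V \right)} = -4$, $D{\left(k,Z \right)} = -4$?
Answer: $-3060940$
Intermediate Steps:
$o{\left(V \right)} = -6$ ($o{\left(V \right)} = -2 - 4 = -6$)
$w = -5$ ($w = 2 \left(-6\right) + \left(2 + 5\right) = -12 + 7 = -5$)
$r{\left(F \right)} = 5$ ($r{\left(F \right)} = \left(-1\right) \left(-5\right) = 5$)
$\left(1964 + \left(-8\right) \left(-14\right) \left(-12\right)\right) \left(r{\left(-4 \right)} - 4942\right) = \left(1964 + \left(-8\right) \left(-14\right) \left(-12\right)\right) \left(5 - 4942\right) = \left(1964 + 112 \left(-12\right)\right) \left(-4937\right) = \left(1964 - 1344\right) \left(-4937\right) = 620 \left(-4937\right) = -3060940$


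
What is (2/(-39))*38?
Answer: -76/39 ≈ -1.9487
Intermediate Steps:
(2/(-39))*38 = (2*(-1/39))*38 = -2/39*38 = -76/39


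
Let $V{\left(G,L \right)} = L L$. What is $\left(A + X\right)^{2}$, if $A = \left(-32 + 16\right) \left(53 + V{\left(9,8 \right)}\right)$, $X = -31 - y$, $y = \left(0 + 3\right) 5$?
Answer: $3678724$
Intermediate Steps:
$V{\left(G,L \right)} = L^{2}$
$y = 15$ ($y = 3 \cdot 5 = 15$)
$X = -46$ ($X = -31 - 15 = -46$)
$A = -1872$ ($A = \left(-32 + 16\right) \left(53 + 8^{2}\right) = - 16 \left(53 + 64\right) = \left(-16\right) 117 = -1872$)
$\left(A + X\right)^{2} = \left(-1872 - 46\right)^{2} = \left(-1918\right)^{2} = 3678724$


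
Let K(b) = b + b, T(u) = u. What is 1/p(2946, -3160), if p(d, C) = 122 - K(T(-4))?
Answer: 1/130 ≈ 0.0076923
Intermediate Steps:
K(b) = 2*b
p(d, C) = 130 (p(d, C) = 122 - 2*(-4) = 122 - 1*(-8) = 122 + 8 = 130)
1/p(2946, -3160) = 1/130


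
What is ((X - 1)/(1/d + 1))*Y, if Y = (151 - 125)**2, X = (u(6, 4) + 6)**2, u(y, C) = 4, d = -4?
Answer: 89232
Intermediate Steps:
X = 100 (X = (4 + 6)**2 = 10**2 = 100)
Y = 676 (Y = 26**2 = 676)
((X - 1)/(1/d + 1))*Y = ((100 - 1)/(1/(-4) + 1))*676 = (99/(-1/4 + 1))*676 = (99/(3/4))*676 = (99*(4/3))*676 = 132*676 = 89232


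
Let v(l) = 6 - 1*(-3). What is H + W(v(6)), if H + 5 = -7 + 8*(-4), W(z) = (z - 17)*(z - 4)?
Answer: -84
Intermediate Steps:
v(l) = 9 (v(l) = 6 + 3 = 9)
W(z) = (-17 + z)*(-4 + z)
H = -44 (H = -5 + (-7 + 8*(-4)) = -5 + (-7 - 32) = -5 - 39 = -44)
H + W(v(6)) = -44 + (68 + 9² - 21*9) = -44 + (68 + 81 - 189) = -44 - 40 = -84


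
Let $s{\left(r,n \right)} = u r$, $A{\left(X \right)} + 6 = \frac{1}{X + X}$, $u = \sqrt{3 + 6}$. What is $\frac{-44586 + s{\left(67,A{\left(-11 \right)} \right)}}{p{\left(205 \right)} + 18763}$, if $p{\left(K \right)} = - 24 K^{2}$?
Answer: $\frac{44385}{989837} \approx 0.044841$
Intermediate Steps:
$u = 3$ ($u = \sqrt{9} = 3$)
$A{\left(X \right)} = -6 + \frac{1}{2 X}$ ($A{\left(X \right)} = -6 + \frac{1}{X + X} = -6 + \frac{1}{2 X}$)
$s{\left(r,n \right)} = 3 r$
$\frac{-44586 + s{\left(67,A{\left(-11 \right)} \right)}}{p{\left(205 \right)} + 18763} = \frac{-44586 + 3 \cdot 67}{- 24 \cdot 205^{2} + 18763} = \frac{-44586 + 201}{\left(-24\right) 42025 + 18763} = - \frac{44385}{-1008600 + 18763} = - \frac{44385}{-989837} = \left(-44385\right) \left(- \frac{1}{989837}\right) = \frac{44385}{989837}$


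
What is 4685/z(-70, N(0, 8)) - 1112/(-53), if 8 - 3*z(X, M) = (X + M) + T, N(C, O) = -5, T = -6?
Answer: 843883/4717 ≈ 178.90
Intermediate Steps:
z(X, M) = 14/3 - M/3 - X/3 (z(X, M) = 8/3 - ((X + M) - 6)/3 = 8/3 - ((M + X) - 6)/3 = 8/3 - (-6 + M + X)/3 = 8/3 + (2 - M/3 - X/3) = 14/3 - M/3 - X/3)
4685/z(-70, N(0, 8)) - 1112/(-53) = 4685/(14/3 - ⅓*(-5) - ⅓*(-70)) - 1112/(-53) = 4685/(14/3 + 5/3 + 70/3) - 1112*(-1/53) = 4685/(89/3) + 1112/53 = 4685*(3/89) + 1112/53 = 14055/89 + 1112/53 = 843883/4717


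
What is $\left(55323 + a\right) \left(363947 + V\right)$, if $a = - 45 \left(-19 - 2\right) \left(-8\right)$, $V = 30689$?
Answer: $18848999268$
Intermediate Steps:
$a = -7560$ ($a = \left(-45\right) \left(-21\right) \left(-8\right) = 945 \left(-8\right) = -7560$)
$\left(55323 + a\right) \left(363947 + V\right) = \left(55323 - 7560\right) \left(363947 + 30689\right) = 47763 \cdot 394636 = 18848999268$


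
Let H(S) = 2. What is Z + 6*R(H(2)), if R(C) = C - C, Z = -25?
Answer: -25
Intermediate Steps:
R(C) = 0
Z + 6*R(H(2)) = -25 + 6*0 = -25 + 0 = -25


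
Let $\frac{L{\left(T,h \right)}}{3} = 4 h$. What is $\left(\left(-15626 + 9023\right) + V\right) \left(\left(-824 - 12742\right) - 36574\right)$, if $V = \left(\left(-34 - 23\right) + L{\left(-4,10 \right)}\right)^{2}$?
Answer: $132068760$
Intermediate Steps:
$L{\left(T,h \right)} = 12 h$ ($L{\left(T,h \right)} = 3 \cdot 4 h = 12 h$)
$V = 3969$ ($V = \left(\left(-34 - 23\right) + 12 \cdot 10\right)^{2} = \left(-57 + 120\right)^{2} = 63^{2} = 3969$)
$\left(\left(-15626 + 9023\right) + V\right) \left(\left(-824 - 12742\right) - 36574\right) = \left(\left(-15626 + 9023\right) + 3969\right) \left(\left(-824 - 12742\right) - 36574\right) = \left(-6603 + 3969\right) \left(-13566 - 36574\right) = \left(-2634\right) \left(-50140\right) = 132068760$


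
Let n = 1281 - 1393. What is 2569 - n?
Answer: 2681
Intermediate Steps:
n = -112
2569 - n = 2569 - 1*(-112) = 2569 + 112 = 2681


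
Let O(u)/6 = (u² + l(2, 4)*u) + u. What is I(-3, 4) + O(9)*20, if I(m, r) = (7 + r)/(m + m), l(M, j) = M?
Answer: 77749/6 ≈ 12958.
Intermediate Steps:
I(m, r) = (7 + r)/(2*m) (I(m, r) = (7 + r)/((2*m)) = (7 + r)*(1/(2*m)) = (7 + r)/(2*m))
O(u) = 6*u² + 18*u (O(u) = 6*((u² + 2*u) + u) = 6*(u² + 3*u) = 6*u² + 18*u)
I(-3, 4) + O(9)*20 = (½)*(7 + 4)/(-3) + (6*9*(3 + 9))*20 = (½)*(-⅓)*11 + (6*9*12)*20 = -11/6 + 648*20 = -11/6 + 12960 = 77749/6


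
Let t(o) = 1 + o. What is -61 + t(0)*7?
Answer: -54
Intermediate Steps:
-61 + t(0)*7 = -61 + (1 + 0)*7 = -61 + 1*7 = -61 + 7 = -54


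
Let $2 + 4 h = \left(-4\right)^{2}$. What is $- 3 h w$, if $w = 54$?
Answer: $-567$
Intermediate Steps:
$h = \frac{7}{2}$ ($h = - \frac{1}{2} + \frac{\left(-4\right)^{2}}{4} = - \frac{1}{2} + \frac{1}{4} \cdot 16 = - \frac{1}{2} + 4 = \frac{7}{2} \approx 3.5$)
$- 3 h w = \left(-3\right) \frac{7}{2} \cdot 54 = \left(- \frac{21}{2}\right) 54 = -567$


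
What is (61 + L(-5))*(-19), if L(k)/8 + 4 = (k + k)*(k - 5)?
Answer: -15751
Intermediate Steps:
L(k) = -32 + 16*k*(-5 + k) (L(k) = -32 + 8*((k + k)*(k - 5)) = -32 + 8*((2*k)*(-5 + k)) = -32 + 8*(2*k*(-5 + k)) = -32 + 16*k*(-5 + k))
(61 + L(-5))*(-19) = (61 + (-32 - 80*(-5) + 16*(-5)²))*(-19) = (61 + (-32 + 400 + 16*25))*(-19) = (61 + (-32 + 400 + 400))*(-19) = (61 + 768)*(-19) = 829*(-19) = -15751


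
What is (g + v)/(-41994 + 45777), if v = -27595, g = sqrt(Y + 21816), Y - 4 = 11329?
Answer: -27595/3783 + sqrt(33149)/3783 ≈ -7.2463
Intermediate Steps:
Y = 11333 (Y = 4 + 11329 = 11333)
g = sqrt(33149) (g = sqrt(11333 + 21816) = sqrt(33149) ≈ 182.07)
(g + v)/(-41994 + 45777) = (sqrt(33149) - 27595)/(-41994 + 45777) = (-27595 + sqrt(33149))/3783 = (-27595 + sqrt(33149))*(1/3783) = -27595/3783 + sqrt(33149)/3783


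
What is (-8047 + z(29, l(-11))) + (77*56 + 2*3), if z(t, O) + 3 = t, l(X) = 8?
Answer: -3703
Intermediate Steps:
z(t, O) = -3 + t
(-8047 + z(29, l(-11))) + (77*56 + 2*3) = (-8047 + (-3 + 29)) + (77*56 + 2*3) = (-8047 + 26) + (4312 + 6) = -8021 + 4318 = -3703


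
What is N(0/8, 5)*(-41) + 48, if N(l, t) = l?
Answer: 48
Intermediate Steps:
N(0/8, 5)*(-41) + 48 = (0/8)*(-41) + 48 = (0*(⅛))*(-41) + 48 = 0*(-41) + 48 = 0 + 48 = 48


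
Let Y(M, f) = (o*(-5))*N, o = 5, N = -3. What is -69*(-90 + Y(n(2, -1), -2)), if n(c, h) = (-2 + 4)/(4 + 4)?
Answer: 1035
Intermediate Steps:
n(c, h) = ¼ (n(c, h) = 2/8 = 2*(⅛) = ¼)
Y(M, f) = 75 (Y(M, f) = (5*(-5))*(-3) = -25*(-3) = 75)
-69*(-90 + Y(n(2, -1), -2)) = -69*(-90 + 75) = -69*(-15) = 1035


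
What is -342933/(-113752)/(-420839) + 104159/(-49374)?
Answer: -2493120684838247/1181798238208536 ≈ -2.1096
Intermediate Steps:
-342933/(-113752)/(-420839) + 104159/(-49374) = -342933*(-1/113752)*(-1/420839) + 104159*(-1/49374) = (342933/113752)*(-1/420839) - 104159/49374 = -342933/47871277928 - 104159/49374 = -2493120684838247/1181798238208536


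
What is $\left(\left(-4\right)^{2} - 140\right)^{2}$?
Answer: $15376$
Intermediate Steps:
$\left(\left(-4\right)^{2} - 140\right)^{2} = \left(16 - 140\right)^{2} = \left(-124\right)^{2} = 15376$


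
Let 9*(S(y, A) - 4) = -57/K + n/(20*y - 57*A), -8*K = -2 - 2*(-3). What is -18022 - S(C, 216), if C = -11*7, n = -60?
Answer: -187403713/10389 ≈ -18039.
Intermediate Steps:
K = -½ (K = -(-2 - 2*(-3))/8 = -(-2 + 6)/8 = -⅛*4 = -½ ≈ -0.50000)
C = -77
S(y, A) = 50/3 - 20/(3*(-57*A + 20*y)) (S(y, A) = 4 + (-57/(-½) - 60/(20*y - 57*A))/9 = 4 + (-57*(-2) - 60/(-57*A + 20*y))/9 = 4 + (114 - 60/(-57*A + 20*y))/9 = 4 + (38/3 - 20/(3*(-57*A + 20*y))) = 50/3 - 20/(3*(-57*A + 20*y)))
-18022 - S(C, 216) = -18022 - 10*(2 - 100*(-77) + 285*216)/(3*(-20*(-77) + 57*216)) = -18022 - 10*(2 + 7700 + 61560)/(3*(1540 + 12312)) = -18022 - 10*69262/(3*13852) = -18022 - 1*173155/10389 = -18022 - 173155/10389 = -187403713/10389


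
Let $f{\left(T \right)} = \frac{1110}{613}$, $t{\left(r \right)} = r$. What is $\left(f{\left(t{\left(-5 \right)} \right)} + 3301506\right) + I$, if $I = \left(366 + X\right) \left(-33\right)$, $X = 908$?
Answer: $\frac{1998052542}{613} \approx 3.2595 \cdot 10^{6}$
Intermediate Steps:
$f{\left(T \right)} = \frac{1110}{613}$ ($f{\left(T \right)} = 1110 \cdot \frac{1}{613} = \frac{1110}{613}$)
$I = -42042$ ($I = \left(366 + 908\right) \left(-33\right) = 1274 \left(-33\right) = -42042$)
$\left(f{\left(t{\left(-5 \right)} \right)} + 3301506\right) + I = \left(\frac{1110}{613} + 3301506\right) - 42042 = \frac{2023824288}{613} - 42042 = \frac{1998052542}{613}$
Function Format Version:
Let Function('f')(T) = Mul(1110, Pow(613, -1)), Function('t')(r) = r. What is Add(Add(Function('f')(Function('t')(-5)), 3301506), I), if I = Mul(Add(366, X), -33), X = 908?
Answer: Rational(1998052542, 613) ≈ 3.2595e+6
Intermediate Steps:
Function('f')(T) = Rational(1110, 613) (Function('f')(T) = Mul(1110, Rational(1, 613)) = Rational(1110, 613))
I = -42042 (I = Mul(Add(366, 908), -33) = Mul(1274, -33) = -42042)
Add(Add(Function('f')(Function('t')(-5)), 3301506), I) = Add(Add(Rational(1110, 613), 3301506), -42042) = Add(Rational(2023824288, 613), -42042) = Rational(1998052542, 613)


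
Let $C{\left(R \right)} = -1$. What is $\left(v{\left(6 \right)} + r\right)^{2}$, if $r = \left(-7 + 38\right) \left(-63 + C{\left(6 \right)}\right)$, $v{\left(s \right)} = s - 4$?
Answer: $3928324$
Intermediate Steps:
$v{\left(s \right)} = -4 + s$
$r = -1984$ ($r = \left(-7 + 38\right) \left(-63 - 1\right) = 31 \left(-64\right) = -1984$)
$\left(v{\left(6 \right)} + r\right)^{2} = \left(\left(-4 + 6\right) - 1984\right)^{2} = \left(2 - 1984\right)^{2} = \left(-1982\right)^{2} = 3928324$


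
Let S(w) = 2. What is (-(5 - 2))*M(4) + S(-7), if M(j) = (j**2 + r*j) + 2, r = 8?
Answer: -148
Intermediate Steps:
M(j) = 2 + j**2 + 8*j (M(j) = (j**2 + 8*j) + 2 = 2 + j**2 + 8*j)
(-(5 - 2))*M(4) + S(-7) = (-(5 - 2))*(2 + 4**2 + 8*4) + 2 = (-1*3)*(2 + 16 + 32) + 2 = -3*50 + 2 = -150 + 2 = -148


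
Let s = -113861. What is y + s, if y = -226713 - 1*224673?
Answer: -565247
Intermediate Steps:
y = -451386 (y = -226713 - 224673 = -451386)
y + s = -451386 - 113861 = -565247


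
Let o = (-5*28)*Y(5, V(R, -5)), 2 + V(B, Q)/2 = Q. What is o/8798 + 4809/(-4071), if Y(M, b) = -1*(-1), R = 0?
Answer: -7146587/5969443 ≈ -1.1972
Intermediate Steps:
V(B, Q) = -4 + 2*Q
Y(M, b) = 1
o = -140 (o = -5*28*1 = -140*1 = -140)
o/8798 + 4809/(-4071) = -140/8798 + 4809/(-4071) = -140*1/8798 + 4809*(-1/4071) = -70/4399 - 1603/1357 = -7146587/5969443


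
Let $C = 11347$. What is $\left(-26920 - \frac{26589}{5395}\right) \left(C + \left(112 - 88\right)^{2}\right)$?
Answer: $- \frac{1731934848847}{5395} \approx -3.2103 \cdot 10^{8}$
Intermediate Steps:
$\left(-26920 - \frac{26589}{5395}\right) \left(C + \left(112 - 88\right)^{2}\right) = \left(-26920 - \frac{26589}{5395}\right) \left(11347 + \left(112 - 88\right)^{2}\right) = \left(-26920 - \frac{26589}{5395}\right) \left(11347 + 24^{2}\right) = \left(-26920 - \frac{26589}{5395}\right) \left(11347 + 576\right) = \left(- \frac{145259989}{5395}\right) 11923 = - \frac{1731934848847}{5395}$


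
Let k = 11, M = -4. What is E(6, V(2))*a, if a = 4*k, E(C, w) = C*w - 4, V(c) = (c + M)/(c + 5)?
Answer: -1760/7 ≈ -251.43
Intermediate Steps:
V(c) = (-4 + c)/(5 + c) (V(c) = (c - 4)/(c + 5) = (-4 + c)/(5 + c))
E(C, w) = -4 + C*w
a = 44 (a = 4*11 = 44)
E(6, V(2))*a = (-4 + 6*((-4 + 2)/(5 + 2)))*44 = (-4 + 6*(-2/7))*44 = (-4 - 12/7)*44 = -40/7*44 = -1760/7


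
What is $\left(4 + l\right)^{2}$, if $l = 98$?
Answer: $10404$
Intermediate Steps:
$\left(4 + l\right)^{2} = \left(4 + 98\right)^{2} = 102^{2} = 10404$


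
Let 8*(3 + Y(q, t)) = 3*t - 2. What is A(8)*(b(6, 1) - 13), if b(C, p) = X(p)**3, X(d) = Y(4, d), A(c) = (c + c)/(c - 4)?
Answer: -18823/128 ≈ -147.05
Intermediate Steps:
Y(q, t) = -13/4 + 3*t/8 (Y(q, t) = -3 + (3*t - 2)/8 = -3 + (-2 + 3*t)/8 = -3 + (-1/4 + 3*t/8) = -13/4 + 3*t/8)
A(c) = 2*c/(-4 + c) (A(c) = (2*c)/(-4 + c) = 2*c/(-4 + c))
X(d) = -13/4 + 3*d/8
b(C, p) = (-13/4 + 3*p/8)**3
A(8)*(b(6, 1) - 13) = (2*8/(-4 + 8))*((-26 + 3*1)**3/512 - 13) = (2*8/4)*((-26 + 3)**3/512 - 13) = (2*8*(1/4))*((1/512)*(-23)**3 - 13) = 4*((1/512)*(-12167) - 13) = 4*(-12167/512 - 13) = 4*(-18823/512) = -18823/128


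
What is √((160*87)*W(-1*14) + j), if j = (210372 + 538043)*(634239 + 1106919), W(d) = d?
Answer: √1303108569690 ≈ 1.1415e+6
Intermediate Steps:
j = 1303108764570 (j = 748415*1741158 = 1303108764570)
√((160*87)*W(-1*14) + j) = √((160*87)*(-1*14) + 1303108764570) = √(13920*(-14) + 1303108764570) = √(-194880 + 1303108764570) = √1303108569690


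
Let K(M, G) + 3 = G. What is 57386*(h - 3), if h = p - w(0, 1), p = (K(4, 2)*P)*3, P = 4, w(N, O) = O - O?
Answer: -860790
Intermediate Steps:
K(M, G) = -3 + G
w(N, O) = 0
p = -12 (p = ((-3 + 2)*4)*3 = -1*4*3 = -4*3 = -12)
h = -12 (h = -12 - 1*0 = -12 + 0 = -12)
57386*(h - 3) = 57386*(-12 - 3) = 57386*(-15) = -860790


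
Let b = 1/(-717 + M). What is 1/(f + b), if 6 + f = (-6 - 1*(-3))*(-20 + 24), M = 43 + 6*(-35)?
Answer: -884/15913 ≈ -0.055552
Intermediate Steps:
M = -167 (M = 43 - 210 = -167)
f = -18 (f = -6 + (-6 - 1*(-3))*(-20 + 24) = -6 + (-6 + 3)*4 = -6 - 3*4 = -6 - 12 = -18)
b = -1/884 (b = 1/(-717 - 167) = 1/(-884) = -1/884 ≈ -0.0011312)
1/(f + b) = 1/(-18 - 1/884) = 1/(-15913/884) = -884/15913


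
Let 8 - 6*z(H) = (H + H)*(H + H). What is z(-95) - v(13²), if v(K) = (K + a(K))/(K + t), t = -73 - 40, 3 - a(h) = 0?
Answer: -252773/42 ≈ -6018.4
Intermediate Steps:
a(h) = 3 (a(h) = 3 - 1*0 = 3 + 0 = 3)
t = -113
z(H) = 4/3 - 2*H²/3 (z(H) = 4/3 - (H + H)*(H + H)/6 = 4/3 - 2*H*2*H/6 = 4/3 - 2*H²/3)
v(K) = (3 + K)/(-113 + K) (v(K) = (K + 3)/(K - 113) = (3 + K)/(-113 + K))
z(-95) - v(13²) = (4/3 - ⅔*(-95)²) - (3 + 13²)/(-113 + 13²) = (4/3 - ⅔*9025) - (3 + 169)/(-113 + 169) = (4/3 - 18050/3) - 172/56 = -18046/3 - 172/56 = -18046/3 - 1*43/14 = -18046/3 - 43/14 = -252773/42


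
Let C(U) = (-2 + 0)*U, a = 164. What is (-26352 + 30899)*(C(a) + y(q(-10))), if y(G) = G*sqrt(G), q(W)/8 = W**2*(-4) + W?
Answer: -1491416 - 59656640*I*sqrt(205) ≈ -1.4914e+6 - 8.5415e+8*I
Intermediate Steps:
q(W) = -32*W**2 + 8*W (q(W) = 8*(W**2*(-4) + W) = 8*(-4*W**2 + W) = 8*(W - 4*W**2) = -32*W**2 + 8*W)
C(U) = -2*U
y(G) = G**(3/2)
(-26352 + 30899)*(C(a) + y(q(-10))) = (-26352 + 30899)*(-2*164 + (8*(-10)*(1 - 4*(-10)))**(3/2)) = 4547*(-328 + (8*(-10)*(1 + 40))**(3/2)) = 4547*(-328 + (8*(-10)*41)**(3/2)) = 4547*(-328 + (-3280)**(3/2)) = 4547*(-328 - 13120*I*sqrt(205)) = -1491416 - 59656640*I*sqrt(205)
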